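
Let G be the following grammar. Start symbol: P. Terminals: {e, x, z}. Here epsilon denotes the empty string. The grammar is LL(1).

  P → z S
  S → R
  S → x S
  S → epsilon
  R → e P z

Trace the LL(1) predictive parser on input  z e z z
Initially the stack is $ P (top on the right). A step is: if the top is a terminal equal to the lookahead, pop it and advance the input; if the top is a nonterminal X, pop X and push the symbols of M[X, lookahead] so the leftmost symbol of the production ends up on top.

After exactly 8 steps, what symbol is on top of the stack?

z

     Stack    Input      Action
  1  $ P      z e z z $  expand P → z S
  2  $ S z    z e z z $  match z
  3  $ S      e z z $    expand S → R
  4  $ R      e z z $    expand R → e P z
  5  $ z P e  e z z $    match e
  6  $ z P    z z $      expand P → z S
  7  $ z S z  z z $      match z
  8  $ z S    z $        expand S → epsilon
Stack after step 8: $ z (top = z).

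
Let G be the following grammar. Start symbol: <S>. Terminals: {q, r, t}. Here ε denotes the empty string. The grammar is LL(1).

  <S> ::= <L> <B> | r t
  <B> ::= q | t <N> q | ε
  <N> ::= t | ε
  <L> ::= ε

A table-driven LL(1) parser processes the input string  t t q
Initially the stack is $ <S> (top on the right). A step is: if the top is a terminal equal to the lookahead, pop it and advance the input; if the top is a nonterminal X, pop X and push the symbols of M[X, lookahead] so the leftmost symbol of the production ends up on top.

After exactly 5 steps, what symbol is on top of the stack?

step 1: stack=$ <S>  input=t t q $  — expand <S> ::= <L> <B>
step 2: stack=$ <B> <L>  input=t t q $  — expand <L> ::= ε
step 3: stack=$ <B>  input=t t q $  — expand <B> ::= t <N> q
step 4: stack=$ q <N> t  input=t t q $  — match t
step 5: stack=$ q <N>  input=t q $  — expand <N> ::= t
Stack after step 5: $ q t (top = t).

t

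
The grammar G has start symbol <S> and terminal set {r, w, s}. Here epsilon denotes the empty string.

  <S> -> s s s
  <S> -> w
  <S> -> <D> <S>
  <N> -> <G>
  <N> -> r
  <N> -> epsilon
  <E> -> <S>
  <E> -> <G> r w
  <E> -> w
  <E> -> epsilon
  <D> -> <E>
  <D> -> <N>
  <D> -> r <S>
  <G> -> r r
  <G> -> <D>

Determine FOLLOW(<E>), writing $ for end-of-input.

FIRST(<S>) = {r, s, w}  (via <D> <S>)
FIRST(<N>) = {epsilon, r, s, w}  (via <G>)
FIRST(<E>) = {epsilon, r, s, w}  (via <S>, <G> r w)
FIRST(<D>) = {epsilon, r, s, w}  (via <E>, <N>)
FIRST(<G>) = {epsilon, r, s, w}  (via <D>)
FOLLOW(<S>) includes $ since <S> is the start symbol.
FOLLOW(<S>): in <S>-><D> <S>, the suffix after <S> is empty (adds nothing new); in <E>-><S>, the suffix after <S> is empty, so FOLLOW(<S>) ⊇ FOLLOW(<E>) = {r, s, w}; in <D>->r <S>, the suffix after <S> is empty, so FOLLOW(<S>) ⊇ FOLLOW(<D>) = {r, s, w}. Thus FOLLOW(<S>) = {$, r, s, w}.
FOLLOW(<N>): in <D>-><N>, the suffix after <N> is empty, so FOLLOW(<N>) ⊇ FOLLOW(<D>) = {r, s, w}. Thus FOLLOW(<N>) = {r, s, w}.
FOLLOW(<G>): in <N>-><G>, the suffix after <G> is empty, so FOLLOW(<G>) ⊇ FOLLOW(<N>) = {r, s, w}; in <E>-><G> r w, <G> is followed by r w with FIRST {r}. Thus FOLLOW(<G>) = {r, s, w}.
FOLLOW(<D>): in <S>-><D> <S>, <D> is followed by <S> with FIRST {r, s, w}; in <G>-><D>, the suffix after <D> is empty, so FOLLOW(<D>) ⊇ FOLLOW(<G>) = {r, s, w}. Thus FOLLOW(<D>) = {r, s, w}.
FOLLOW(<E>): in <D>-><E>, the suffix after <E> is empty, so FOLLOW(<E>) ⊇ FOLLOW(<D>) = {r, s, w}. Thus FOLLOW(<E>) = {r, s, w}.

{r, s, w}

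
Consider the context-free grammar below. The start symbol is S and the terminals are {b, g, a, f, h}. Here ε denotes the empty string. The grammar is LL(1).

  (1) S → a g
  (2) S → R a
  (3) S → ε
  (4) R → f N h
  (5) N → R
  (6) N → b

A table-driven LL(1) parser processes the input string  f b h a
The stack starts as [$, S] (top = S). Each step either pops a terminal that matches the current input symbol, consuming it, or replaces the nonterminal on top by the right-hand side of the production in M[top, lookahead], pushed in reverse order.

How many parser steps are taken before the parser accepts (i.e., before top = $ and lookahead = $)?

7

     Stack      Input      Action
  1  $ S        f b h a $  expand S → R a
  2  $ a R      f b h a $  expand R → f N h
  3  $ a h N f  f b h a $  match f
  4  $ a h N    b h a $    expand N → b
  5  $ a h b    b h a $    match b
  6  $ a h      h a $      match h
  7  $ a        a $        match a
Accept reached after 7 steps.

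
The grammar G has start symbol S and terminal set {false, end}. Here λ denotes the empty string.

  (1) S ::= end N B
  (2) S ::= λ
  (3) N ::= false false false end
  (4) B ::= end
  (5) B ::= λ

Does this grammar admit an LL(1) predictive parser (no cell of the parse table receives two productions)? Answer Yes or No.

Yes

FIRST(S) = {λ, end}
FIRST(N) = {false}
FIRST(B) = {λ, end}
FOLLOW(S) = {$}
FOLLOW(N) = {$, end}
FOLLOW(B) = {$}
Each cell of M receives at most one production.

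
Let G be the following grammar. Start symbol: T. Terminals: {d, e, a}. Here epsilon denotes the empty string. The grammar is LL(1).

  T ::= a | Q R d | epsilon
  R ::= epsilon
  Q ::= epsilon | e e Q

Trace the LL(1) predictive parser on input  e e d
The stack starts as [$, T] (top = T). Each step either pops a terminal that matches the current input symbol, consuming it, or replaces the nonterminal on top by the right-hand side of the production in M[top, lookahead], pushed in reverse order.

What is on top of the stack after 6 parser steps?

step 1: stack=$ T  input=e e d $  — expand T ::= Q R d
step 2: stack=$ d R Q  input=e e d $  — expand Q ::= e e Q
step 3: stack=$ d R Q e e  input=e e d $  — match e
step 4: stack=$ d R Q e  input=e d $  — match e
step 5: stack=$ d R Q  input=d $  — expand Q ::= epsilon
step 6: stack=$ d R  input=d $  — expand R ::= epsilon
Stack after step 6: $ d (top = d).

d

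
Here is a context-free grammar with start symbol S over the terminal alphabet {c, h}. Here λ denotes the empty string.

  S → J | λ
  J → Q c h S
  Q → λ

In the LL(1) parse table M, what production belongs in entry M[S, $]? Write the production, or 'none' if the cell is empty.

FIRST(Q): from Q→λ we get {λ}. So FIRST(Q) = {λ}.
FIRST(J): from J→Q c h S we get {c}. So FIRST(J) = {c}.
FIRST(S): from S→J we get {c}; from S→λ we get {λ}. So FIRST(S) = {λ, c}.
FOLLOW(S) includes $ since S is the start symbol.
FOLLOW(S): in J→Q c h S, the suffix after S is empty, so FOLLOW(S) ⊇ FOLLOW(J) = {$}. Thus FOLLOW(S) = {$}.
FOLLOW(J): in S→J, the suffix after J is empty, so FOLLOW(J) ⊇ FOLLOW(S) = {$}. Thus FOLLOW(J) = {$}.
For S → J: FIRST(J) = {c}, so it goes in M[S, t] for t ∈ {c}.
For S → λ: FIRST(λ) = {λ}, so it goes in M[S, t] for t ∈ {}; since λ ∈ FIRST, also for every t ∈ FOLLOW(S) = {$}.

S → λ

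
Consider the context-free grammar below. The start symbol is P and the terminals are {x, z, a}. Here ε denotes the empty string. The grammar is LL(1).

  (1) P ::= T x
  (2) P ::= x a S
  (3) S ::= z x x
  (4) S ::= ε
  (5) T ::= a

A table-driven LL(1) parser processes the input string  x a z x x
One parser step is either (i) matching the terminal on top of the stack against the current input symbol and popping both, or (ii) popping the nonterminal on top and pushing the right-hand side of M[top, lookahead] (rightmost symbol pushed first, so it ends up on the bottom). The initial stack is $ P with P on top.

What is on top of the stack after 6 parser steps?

x

step 1: stack=$ P  input=x a z x x $  — expand P ::= x a S
step 2: stack=$ S a x  input=x a z x x $  — match x
step 3: stack=$ S a  input=a z x x $  — match a
step 4: stack=$ S  input=z x x $  — expand S ::= z x x
step 5: stack=$ x x z  input=z x x $  — match z
step 6: stack=$ x x  input=x x $  — match x
Stack after step 6: $ x (top = x).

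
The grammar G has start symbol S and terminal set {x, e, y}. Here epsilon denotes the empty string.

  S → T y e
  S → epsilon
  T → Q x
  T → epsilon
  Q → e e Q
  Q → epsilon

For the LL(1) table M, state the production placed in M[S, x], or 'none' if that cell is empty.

FIRST(Q) = {epsilon, e}
FIRST(T) = {epsilon, e, x}  (via Q x)
FIRST(S) = {epsilon, e, x, y}  (via T y e)
FOLLOW(S) includes $ since S is the start symbol.
FOLLOW(S): S appears on no right-hand side. Thus FOLLOW(S) = {$}.
For S → T y e: FIRST(T y e) = {e, x, y}, so it goes in M[S, t] for t ∈ {e, x, y}.
For S → epsilon: FIRST(epsilon) = {epsilon}, so it goes in M[S, t] for t ∈ {}; since epsilon ∈ FIRST, also for every t ∈ FOLLOW(S) = {$}.

S → T y e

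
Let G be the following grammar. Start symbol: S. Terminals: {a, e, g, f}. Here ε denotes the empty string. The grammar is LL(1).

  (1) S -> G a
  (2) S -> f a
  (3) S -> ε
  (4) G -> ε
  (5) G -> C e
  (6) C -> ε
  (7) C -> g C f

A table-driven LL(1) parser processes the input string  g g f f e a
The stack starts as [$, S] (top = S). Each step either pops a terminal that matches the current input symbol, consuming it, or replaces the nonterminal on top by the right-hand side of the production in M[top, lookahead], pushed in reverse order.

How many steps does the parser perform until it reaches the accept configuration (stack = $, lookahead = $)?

11

step 1: stack=$ S  input=g g f f e a $  — expand S -> G a
step 2: stack=$ a G  input=g g f f e a $  — expand G -> C e
step 3: stack=$ a e C  input=g g f f e a $  — expand C -> g C f
step 4: stack=$ a e f C g  input=g g f f e a $  — match g
step 5: stack=$ a e f C  input=g f f e a $  — expand C -> g C f
step 6: stack=$ a e f f C g  input=g f f e a $  — match g
step 7: stack=$ a e f f C  input=f f e a $  — expand C -> ε
step 8: stack=$ a e f f  input=f f e a $  — match f
step 9: stack=$ a e f  input=f e a $  — match f
step 10: stack=$ a e  input=e a $  — match e
step 11: stack=$ a  input=a $  — match a
Accept reached after 11 steps.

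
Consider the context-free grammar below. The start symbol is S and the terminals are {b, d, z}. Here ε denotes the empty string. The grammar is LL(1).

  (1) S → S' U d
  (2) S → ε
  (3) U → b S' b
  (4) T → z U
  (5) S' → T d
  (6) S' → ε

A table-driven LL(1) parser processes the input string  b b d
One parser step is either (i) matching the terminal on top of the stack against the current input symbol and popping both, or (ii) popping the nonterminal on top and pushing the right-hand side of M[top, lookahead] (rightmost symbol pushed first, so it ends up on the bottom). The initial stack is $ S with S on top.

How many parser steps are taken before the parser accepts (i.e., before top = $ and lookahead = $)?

7

     Stack       Input    Action
  1  $ S         b b d $  expand S → S' U d
  2  $ d U S'    b b d $  expand S' → ε
  3  $ d U       b b d $  expand U → b S' b
  4  $ d b S' b  b b d $  match b
  5  $ d b S'    b d $    expand S' → ε
  6  $ d b       b d $    match b
  7  $ d         d $      match d
Accept reached after 7 steps.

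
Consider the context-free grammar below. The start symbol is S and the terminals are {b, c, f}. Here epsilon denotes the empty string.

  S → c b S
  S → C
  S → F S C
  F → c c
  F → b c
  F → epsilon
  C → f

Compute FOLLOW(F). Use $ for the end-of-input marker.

{b, c, f}

FIRST(F) = {epsilon, b, c}
FIRST(C) = {f}
FIRST(S) = {b, c, f}  (via C, F S C)
FOLLOW(S) includes $ since S is the start symbol.
FOLLOW(S): in S→c b S, the suffix after S is empty (adds nothing new); in S→F S C, S is followed by C with FIRST {f}. Thus FOLLOW(S) = {$, f}.
FOLLOW(F): in S→F S C, F is followed by S C with FIRST {b, c, f}. Thus FOLLOW(F) = {b, c, f}.
FOLLOW(C): in S→C, the suffix after C is empty, so FOLLOW(C) ⊇ FOLLOW(S) = {$, f}; in S→F S C, the suffix after C is empty, so FOLLOW(C) ⊇ FOLLOW(S) = {$, f}. Thus FOLLOW(C) = {$, f}.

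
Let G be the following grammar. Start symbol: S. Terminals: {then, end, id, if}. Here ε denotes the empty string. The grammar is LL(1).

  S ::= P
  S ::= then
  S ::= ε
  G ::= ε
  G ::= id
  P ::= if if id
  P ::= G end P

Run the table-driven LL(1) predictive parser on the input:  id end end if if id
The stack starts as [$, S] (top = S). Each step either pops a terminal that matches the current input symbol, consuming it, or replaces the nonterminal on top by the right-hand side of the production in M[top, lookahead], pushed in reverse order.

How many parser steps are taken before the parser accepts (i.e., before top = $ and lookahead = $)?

12

      Stack       Input                  Action
   1  $ S         id end end if if id $  expand S ::= P
   2  $ P         id end end if if id $  expand P ::= G end P
   3  $ P end G   id end end if if id $  expand G ::= id
   4  $ P end id  id end end if if id $  match id
   5  $ P end     end end if if id $     match end
   6  $ P         end if if id $         expand P ::= G end P
   7  $ P end G   end if if id $         expand G ::= ε
   8  $ P end     end if if id $         match end
   9  $ P         if if id $             expand P ::= if if id
  10  $ id if if  if if id $             match if
  11  $ id if     if id $                match if
  12  $ id        id $                   match id
Accept reached after 12 steps.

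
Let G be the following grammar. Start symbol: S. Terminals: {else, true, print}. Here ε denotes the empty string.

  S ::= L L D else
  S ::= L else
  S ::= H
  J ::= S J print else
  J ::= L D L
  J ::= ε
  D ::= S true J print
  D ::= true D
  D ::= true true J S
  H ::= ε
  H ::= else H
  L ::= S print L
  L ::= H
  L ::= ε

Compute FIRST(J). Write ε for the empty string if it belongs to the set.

FIRST(H): from H::=ε we get {ε}; from H::=else H we get {else}. So FIRST(H) = {ε, else}.
FIRST(S): from S::=L L D else we get {else, print, true}; from S::=L else we get {else, print, true}; from S::=H we get {ε, else}. So FIRST(S) = {ε, else, print, true}.
FIRST(D): from D::=S true J print we get {else, print, true}; from D::=true D we get {true}; from D::=true true J S we get {true}. So FIRST(D) = {else, print, true}.
FIRST(L): from L::=S print L we get {else, print, true}; from L::=H we get {ε, else}; from L::=ε we get {ε}. So FIRST(L) = {ε, else, print, true}.
FIRST(J): from J::=S J print else we get {else, print, true}; from J::=L D L we get {else, print, true}; from J::=ε we get {ε}. So FIRST(J) = {ε, else, print, true}.

{ε, else, print, true}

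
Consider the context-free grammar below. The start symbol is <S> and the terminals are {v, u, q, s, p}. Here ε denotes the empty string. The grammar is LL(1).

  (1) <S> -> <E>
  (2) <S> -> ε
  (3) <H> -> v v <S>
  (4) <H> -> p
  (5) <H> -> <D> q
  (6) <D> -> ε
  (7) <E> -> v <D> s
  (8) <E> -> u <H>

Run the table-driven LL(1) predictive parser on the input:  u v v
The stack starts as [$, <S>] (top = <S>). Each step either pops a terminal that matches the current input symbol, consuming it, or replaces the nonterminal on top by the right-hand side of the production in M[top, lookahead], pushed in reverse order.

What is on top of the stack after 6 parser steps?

     Stack      Input    Action
  1  $ <S>      u v v $  expand <S> -> <E>
  2  $ <E>      u v v $  expand <E> -> u <H>
  3  $ <H> u    u v v $  match u
  4  $ <H>      v v $    expand <H> -> v v <S>
  5  $ <S> v v  v v $    match v
  6  $ <S> v    v $      match v
Stack after step 6: $ <S> (top = <S>).

<S>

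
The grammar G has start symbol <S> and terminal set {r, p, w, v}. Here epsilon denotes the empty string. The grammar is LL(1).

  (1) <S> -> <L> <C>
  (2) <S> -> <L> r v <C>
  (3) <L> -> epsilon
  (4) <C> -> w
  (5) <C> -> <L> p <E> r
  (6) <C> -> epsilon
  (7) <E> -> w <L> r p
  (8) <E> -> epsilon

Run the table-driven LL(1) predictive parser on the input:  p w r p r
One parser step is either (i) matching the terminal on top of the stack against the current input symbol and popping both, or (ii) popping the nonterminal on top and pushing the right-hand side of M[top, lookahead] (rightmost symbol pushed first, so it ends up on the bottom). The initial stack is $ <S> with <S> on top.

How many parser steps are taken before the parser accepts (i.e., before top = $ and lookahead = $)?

      Stack          Input        Action
   1  $ <S>          p w r p r $  expand <S> -> <L> <C>
   2  $ <C> <L>      p w r p r $  expand <L> -> epsilon
   3  $ <C>          p w r p r $  expand <C> -> <L> p <E> r
   4  $ r <E> p <L>  p w r p r $  expand <L> -> epsilon
   5  $ r <E> p      p w r p r $  match p
   6  $ r <E>        w r p r $    expand <E> -> w <L> r p
   7  $ r p r <L> w  w r p r $    match w
   8  $ r p r <L>    r p r $      expand <L> -> epsilon
   9  $ r p r        r p r $      match r
  10  $ r p          p r $        match p
  11  $ r            r $          match r
Accept reached after 11 steps.

11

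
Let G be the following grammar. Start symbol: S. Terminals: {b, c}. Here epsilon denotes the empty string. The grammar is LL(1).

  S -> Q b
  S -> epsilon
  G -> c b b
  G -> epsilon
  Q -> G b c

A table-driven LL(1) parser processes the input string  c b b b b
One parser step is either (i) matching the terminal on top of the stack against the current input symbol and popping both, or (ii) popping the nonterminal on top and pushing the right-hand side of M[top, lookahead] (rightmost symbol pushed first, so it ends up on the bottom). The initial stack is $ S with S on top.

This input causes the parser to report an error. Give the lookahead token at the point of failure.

b

     Stack          Input        Action
  1  $ S            c b b b b $  expand S -> Q b
  2  $ b Q          c b b b b $  expand Q -> G b c
  3  $ b c b G      c b b b b $  expand G -> c b b
  4  $ b c b b b c  c b b b b $  match c
  5  $ b c b b b    b b b b $    match b
  6  $ b c b b      b b b $      match b
  7  $ b c b        b b $        match b
  8  $ b c          b $          error: top is terminal c but lookahead is b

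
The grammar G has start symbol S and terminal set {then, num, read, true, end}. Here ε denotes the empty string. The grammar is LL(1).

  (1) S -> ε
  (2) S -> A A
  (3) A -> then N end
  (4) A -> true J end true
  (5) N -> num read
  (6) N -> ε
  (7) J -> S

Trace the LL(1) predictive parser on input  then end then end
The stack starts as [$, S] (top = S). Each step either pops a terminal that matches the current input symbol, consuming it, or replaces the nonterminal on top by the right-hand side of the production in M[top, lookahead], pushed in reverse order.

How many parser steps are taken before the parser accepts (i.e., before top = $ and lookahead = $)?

9

     Stack           Input                Action
  1  $ S             then end then end $  expand S -> A A
  2  $ A A           then end then end $  expand A -> then N end
  3  $ A end N then  then end then end $  match then
  4  $ A end N       end then end $       expand N -> ε
  5  $ A end         end then end $       match end
  6  $ A             then end $           expand A -> then N end
  7  $ end N then    then end $           match then
  8  $ end N         end $                expand N -> ε
  9  $ end           end $                match end
Accept reached after 9 steps.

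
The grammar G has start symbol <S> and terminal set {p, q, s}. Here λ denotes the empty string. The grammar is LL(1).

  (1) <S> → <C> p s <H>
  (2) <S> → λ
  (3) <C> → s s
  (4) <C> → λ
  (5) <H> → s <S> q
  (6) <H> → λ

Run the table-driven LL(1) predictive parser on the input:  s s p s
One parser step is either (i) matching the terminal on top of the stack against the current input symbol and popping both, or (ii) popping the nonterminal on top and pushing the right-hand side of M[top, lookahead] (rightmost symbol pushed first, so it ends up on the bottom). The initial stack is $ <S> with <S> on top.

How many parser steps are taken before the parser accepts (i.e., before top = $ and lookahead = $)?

7

     Stack          Input      Action
  1  $ <S>          s s p s $  expand <S> → <C> p s <H>
  2  $ <H> s p <C>  s s p s $  expand <C> → s s
  3  $ <H> s p s s  s s p s $  match s
  4  $ <H> s p s    s p s $    match s
  5  $ <H> s p      p s $      match p
  6  $ <H> s        s $        match s
  7  $ <H>          $          expand <H> → λ
Accept reached after 7 steps.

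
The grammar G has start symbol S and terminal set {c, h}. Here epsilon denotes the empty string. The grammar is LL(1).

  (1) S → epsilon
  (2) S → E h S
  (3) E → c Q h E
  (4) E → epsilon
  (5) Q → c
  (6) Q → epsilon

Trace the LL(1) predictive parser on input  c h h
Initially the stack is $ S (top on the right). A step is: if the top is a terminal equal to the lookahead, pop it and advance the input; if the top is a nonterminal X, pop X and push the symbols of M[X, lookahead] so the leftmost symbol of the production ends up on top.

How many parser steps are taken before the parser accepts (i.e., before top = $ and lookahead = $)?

8

     Stack          Input    Action
  1  $ S            c h h $  expand S → E h S
  2  $ S h E        c h h $  expand E → c Q h E
  3  $ S h E h Q c  c h h $  match c
  4  $ S h E h Q    h h $    expand Q → epsilon
  5  $ S h E h      h h $    match h
  6  $ S h E        h $      expand E → epsilon
  7  $ S h          h $      match h
  8  $ S            $        expand S → epsilon
Accept reached after 8 steps.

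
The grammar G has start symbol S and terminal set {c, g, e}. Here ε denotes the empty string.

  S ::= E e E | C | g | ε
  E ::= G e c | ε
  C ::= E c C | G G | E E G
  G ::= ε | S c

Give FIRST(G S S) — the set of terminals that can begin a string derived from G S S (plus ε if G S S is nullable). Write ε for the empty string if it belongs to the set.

FIRST(S): from S::=E e E we get {c, e, g}; from S::=C we get {ε, c, e, g}; from S::=g we get {g}; from S::=ε we get {ε}. So FIRST(S) = {ε, c, e, g}.
FIRST(G): from G::=ε we get {ε}; from G::=S c we get {c, e, g}. So FIRST(G) = {ε, c, e, g}.
FIRST(E): from E::=G e c we get {c, e, g}; from E::=ε we get {ε}. So FIRST(E) = {ε, c, e, g}.
FIRST(C): from C::=E c C we get {c, e, g}; from C::=G G we get {ε, c, e, g}; from C::=E E G we get {ε, c, e, g}. So FIRST(C) = {ε, c, e, g}.
FIRST(G S S): take FIRST of each symbol in turn, carrying on past any symbol whose FIRST contains ε; result {ε, c, e, g}.

{ε, c, e, g}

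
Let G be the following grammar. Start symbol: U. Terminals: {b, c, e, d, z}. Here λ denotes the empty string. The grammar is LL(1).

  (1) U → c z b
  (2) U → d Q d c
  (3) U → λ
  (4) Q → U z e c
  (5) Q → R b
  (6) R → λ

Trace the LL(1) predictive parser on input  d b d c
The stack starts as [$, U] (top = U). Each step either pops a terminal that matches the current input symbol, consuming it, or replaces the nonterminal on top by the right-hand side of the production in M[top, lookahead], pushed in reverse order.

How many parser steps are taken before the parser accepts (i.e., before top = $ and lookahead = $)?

     Stack      Input      Action
  1  $ U        d b d c $  expand U → d Q d c
  2  $ c d Q d  d b d c $  match d
  3  $ c d Q    b d c $    expand Q → R b
  4  $ c d b R  b d c $    expand R → λ
  5  $ c d b    b d c $    match b
  6  $ c d      d c $      match d
  7  $ c        c $        match c
Accept reached after 7 steps.

7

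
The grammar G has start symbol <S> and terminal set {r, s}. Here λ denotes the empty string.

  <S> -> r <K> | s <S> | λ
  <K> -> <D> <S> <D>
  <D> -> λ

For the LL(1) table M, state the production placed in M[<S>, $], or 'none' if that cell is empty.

FIRST(<S>) = {λ, r, s}
FIRST(<D>) = {λ}
FIRST(<K>) = {λ, r, s}  (via <D> <S> <D>)
FOLLOW(<S>) includes $ since <S> is the start symbol.
FOLLOW(<S>): in <S>->s <S>, the suffix after <S> is empty (adds nothing new); in <K>-><D> <S> <D>, <S> is followed by <D> with FIRST {λ}; in <K>-><D> <S> <D>, the suffix after <S> is nullable, so FOLLOW(<S>) ⊇ FOLLOW(<K>) = {$}. Thus FOLLOW(<S>) = {$}.
FOLLOW(<K>): in <S>->r <K>, the suffix after <K> is empty, so FOLLOW(<K>) ⊇ FOLLOW(<S>) = {$}. Thus FOLLOW(<K>) = {$}.
For <S> -> r <K>: FIRST(r <K>) = {r}, so it goes in M[<S>, t] for t ∈ {r}.
For <S> -> s <S>: FIRST(s <S>) = {s}, so it goes in M[<S>, t] for t ∈ {s}.
For <S> -> λ: FIRST(λ) = {λ}, so it goes in M[<S>, t] for t ∈ {}; since λ ∈ FIRST, also for every t ∈ FOLLOW(<S>) = {$}.

<S> -> λ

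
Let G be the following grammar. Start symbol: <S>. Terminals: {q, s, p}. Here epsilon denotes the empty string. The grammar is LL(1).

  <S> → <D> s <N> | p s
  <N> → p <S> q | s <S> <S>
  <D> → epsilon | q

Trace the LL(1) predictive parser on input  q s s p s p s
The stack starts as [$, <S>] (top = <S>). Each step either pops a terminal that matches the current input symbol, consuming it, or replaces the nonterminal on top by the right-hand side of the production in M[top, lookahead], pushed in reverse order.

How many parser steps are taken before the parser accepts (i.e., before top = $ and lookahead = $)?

12

step 1: stack=$ <S>  input=q s s p s p s $  — expand <S> → <D> s <N>
step 2: stack=$ <N> s <D>  input=q s s p s p s $  — expand <D> → q
step 3: stack=$ <N> s q  input=q s s p s p s $  — match q
step 4: stack=$ <N> s  input=s s p s p s $  — match s
step 5: stack=$ <N>  input=s p s p s $  — expand <N> → s <S> <S>
step 6: stack=$ <S> <S> s  input=s p s p s $  — match s
step 7: stack=$ <S> <S>  input=p s p s $  — expand <S> → p s
step 8: stack=$ <S> s p  input=p s p s $  — match p
step 9: stack=$ <S> s  input=s p s $  — match s
step 10: stack=$ <S>  input=p s $  — expand <S> → p s
step 11: stack=$ s p  input=p s $  — match p
step 12: stack=$ s  input=s $  — match s
Accept reached after 12 steps.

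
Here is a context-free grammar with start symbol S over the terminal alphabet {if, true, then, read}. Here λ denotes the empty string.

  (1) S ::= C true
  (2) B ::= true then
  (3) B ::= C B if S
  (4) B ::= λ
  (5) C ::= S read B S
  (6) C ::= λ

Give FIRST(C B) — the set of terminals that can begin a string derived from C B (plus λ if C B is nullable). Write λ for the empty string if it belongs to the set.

FIRST(S) = {true}  (via C true)
FIRST(C) = {λ, true}  (via S read B S)
FIRST(B) = {λ, if, true}  (via C B if S)
FIRST(C B): take FIRST of each symbol in turn, carrying on past any symbol whose FIRST contains λ; result {λ, if, true}.

{λ, if, true}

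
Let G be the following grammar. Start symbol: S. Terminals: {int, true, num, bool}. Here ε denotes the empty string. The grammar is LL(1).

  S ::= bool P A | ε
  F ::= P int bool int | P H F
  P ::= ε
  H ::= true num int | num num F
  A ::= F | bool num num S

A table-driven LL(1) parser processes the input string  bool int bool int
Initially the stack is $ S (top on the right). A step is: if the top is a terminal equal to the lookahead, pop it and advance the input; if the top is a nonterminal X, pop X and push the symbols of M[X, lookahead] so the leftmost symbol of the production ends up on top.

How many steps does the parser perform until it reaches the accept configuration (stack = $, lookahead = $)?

9

step 1: stack=$ S  input=bool int bool int $  — expand S ::= bool P A
step 2: stack=$ A P bool  input=bool int bool int $  — match bool
step 3: stack=$ A P  input=int bool int $  — expand P ::= ε
step 4: stack=$ A  input=int bool int $  — expand A ::= F
step 5: stack=$ F  input=int bool int $  — expand F ::= P int bool int
step 6: stack=$ int bool int P  input=int bool int $  — expand P ::= ε
step 7: stack=$ int bool int  input=int bool int $  — match int
step 8: stack=$ int bool  input=bool int $  — match bool
step 9: stack=$ int  input=int $  — match int
Accept reached after 9 steps.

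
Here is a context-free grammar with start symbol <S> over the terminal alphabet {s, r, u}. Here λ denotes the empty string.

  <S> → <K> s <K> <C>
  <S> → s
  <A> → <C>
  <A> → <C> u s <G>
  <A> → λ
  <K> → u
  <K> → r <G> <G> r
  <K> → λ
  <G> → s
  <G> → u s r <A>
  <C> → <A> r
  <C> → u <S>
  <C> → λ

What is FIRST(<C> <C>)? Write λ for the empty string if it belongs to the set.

FIRST(<K>): from <K>→u we get {u}; from <K>→r <G> <G> r we get {r}; from <K>→λ we get {λ}. So FIRST(<K>) = {λ, r, u}.
FIRST(<G>): from <G>→s we get {s}; from <G>→u s r <A> we get {u}. So FIRST(<G>) = {s, u}.
FIRST(<S>): from <S>→<K> s <K> <C> we get {r, s, u}; from <S>→s we get {s}. So FIRST(<S>) = {r, s, u}.
FIRST(<A>): from <A>→<C> we get {λ, r, u}; from <A>→<C> u s <G> we get {r, u}; from <A>→λ we get {λ}. So FIRST(<A>) = {λ, r, u}.
FIRST(<C>): from <C>→<A> r we get {r, u}; from <C>→u <S> we get {u}; from <C>→λ we get {λ}. So FIRST(<C>) = {λ, r, u}.
FIRST(<C> <C>): take FIRST of each symbol in turn, carrying on past any symbol whose FIRST contains λ; result {λ, r, u}.

{λ, r, u}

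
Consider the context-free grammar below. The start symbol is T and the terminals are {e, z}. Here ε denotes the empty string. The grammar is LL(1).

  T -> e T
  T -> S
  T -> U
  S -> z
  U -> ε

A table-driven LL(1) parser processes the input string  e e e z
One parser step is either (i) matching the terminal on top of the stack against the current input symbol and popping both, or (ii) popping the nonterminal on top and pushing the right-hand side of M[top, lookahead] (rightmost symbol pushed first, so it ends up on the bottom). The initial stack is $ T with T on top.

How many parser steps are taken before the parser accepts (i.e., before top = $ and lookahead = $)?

step 1: stack=$ T  input=e e e z $  — expand T -> e T
step 2: stack=$ T e  input=e e e z $  — match e
step 3: stack=$ T  input=e e z $  — expand T -> e T
step 4: stack=$ T e  input=e e z $  — match e
step 5: stack=$ T  input=e z $  — expand T -> e T
step 6: stack=$ T e  input=e z $  — match e
step 7: stack=$ T  input=z $  — expand T -> S
step 8: stack=$ S  input=z $  — expand S -> z
step 9: stack=$ z  input=z $  — match z
Accept reached after 9 steps.

9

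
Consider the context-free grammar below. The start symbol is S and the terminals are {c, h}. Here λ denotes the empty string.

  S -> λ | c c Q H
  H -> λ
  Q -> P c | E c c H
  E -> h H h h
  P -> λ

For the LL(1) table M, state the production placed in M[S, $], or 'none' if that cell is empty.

S -> λ

FIRST(S) = {λ, c}
FIRST(H) = {λ}
FIRST(E) = {h}
FIRST(P) = {λ}
FIRST(Q) = {c, h}  (via P c, E c c H)
FOLLOW(S) includes $ since S is the start symbol.
FOLLOW(S): S appears on no right-hand side. Thus FOLLOW(S) = {$}.
For S -> λ: FIRST(λ) = {λ}, so it goes in M[S, t] for t ∈ {}; since λ ∈ FIRST, also for every t ∈ FOLLOW(S) = {$}.
For S -> c c Q H: FIRST(c c Q H) = {c}, so it goes in M[S, t] for t ∈ {c}.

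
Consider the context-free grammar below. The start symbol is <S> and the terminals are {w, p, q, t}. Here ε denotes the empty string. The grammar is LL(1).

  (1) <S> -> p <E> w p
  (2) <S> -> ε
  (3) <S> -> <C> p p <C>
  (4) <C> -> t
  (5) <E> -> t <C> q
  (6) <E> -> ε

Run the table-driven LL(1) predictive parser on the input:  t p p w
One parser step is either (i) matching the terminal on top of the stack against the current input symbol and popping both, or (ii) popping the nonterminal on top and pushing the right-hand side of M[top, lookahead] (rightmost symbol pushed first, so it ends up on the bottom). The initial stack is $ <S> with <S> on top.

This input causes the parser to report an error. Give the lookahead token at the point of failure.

     Stack          Input      Action
  1  $ <S>          t p p w $  expand <S> -> <C> p p <C>
  2  $ <C> p p <C>  t p p w $  expand <C> -> t
  3  $ <C> p p t    t p p w $  match t
  4  $ <C> p p      p p w $    match p
  5  $ <C> p        p w $      match p
  6  $ <C>          w $        error: M[<C>, w] is empty

w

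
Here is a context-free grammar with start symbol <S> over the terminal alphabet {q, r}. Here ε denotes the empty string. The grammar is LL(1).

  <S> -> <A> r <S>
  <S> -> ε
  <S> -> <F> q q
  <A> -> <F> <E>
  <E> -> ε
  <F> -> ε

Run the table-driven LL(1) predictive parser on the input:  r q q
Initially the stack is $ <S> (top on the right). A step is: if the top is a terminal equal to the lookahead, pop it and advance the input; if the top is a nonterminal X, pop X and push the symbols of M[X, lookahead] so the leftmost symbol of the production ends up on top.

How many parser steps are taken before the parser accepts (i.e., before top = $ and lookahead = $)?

     Stack            Input    Action
  1  $ <S>            r q q $  expand <S> -> <A> r <S>
  2  $ <S> r <A>      r q q $  expand <A> -> <F> <E>
  3  $ <S> r <E> <F>  r q q $  expand <F> -> ε
  4  $ <S> r <E>      r q q $  expand <E> -> ε
  5  $ <S> r          r q q $  match r
  6  $ <S>            q q $    expand <S> -> <F> q q
  7  $ q q <F>        q q $    expand <F> -> ε
  8  $ q q            q q $    match q
  9  $ q              q $      match q
Accept reached after 9 steps.

9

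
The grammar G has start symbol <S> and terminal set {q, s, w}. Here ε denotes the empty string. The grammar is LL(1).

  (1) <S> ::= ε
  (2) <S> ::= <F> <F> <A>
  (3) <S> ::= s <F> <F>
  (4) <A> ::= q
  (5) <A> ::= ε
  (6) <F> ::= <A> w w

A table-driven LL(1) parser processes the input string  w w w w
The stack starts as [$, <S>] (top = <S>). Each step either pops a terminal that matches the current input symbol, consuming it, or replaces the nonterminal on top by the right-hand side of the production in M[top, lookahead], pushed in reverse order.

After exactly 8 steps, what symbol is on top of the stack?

step 1: stack=$ <S>  input=w w w w $  — expand <S> ::= <F> <F> <A>
step 2: stack=$ <A> <F> <F>  input=w w w w $  — expand <F> ::= <A> w w
step 3: stack=$ <A> <F> w w <A>  input=w w w w $  — expand <A> ::= ε
step 4: stack=$ <A> <F> w w  input=w w w w $  — match w
step 5: stack=$ <A> <F> w  input=w w w $  — match w
step 6: stack=$ <A> <F>  input=w w $  — expand <F> ::= <A> w w
step 7: stack=$ <A> w w <A>  input=w w $  — expand <A> ::= ε
step 8: stack=$ <A> w w  input=w w $  — match w
Stack after step 8: $ <A> w (top = w).

w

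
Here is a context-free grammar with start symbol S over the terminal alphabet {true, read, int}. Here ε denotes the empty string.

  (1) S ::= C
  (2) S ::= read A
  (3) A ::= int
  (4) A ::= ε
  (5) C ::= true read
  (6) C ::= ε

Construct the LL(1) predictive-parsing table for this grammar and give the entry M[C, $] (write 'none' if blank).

C ::= ε

FIRST(A) = {ε, int}
FIRST(C) = {ε, true}
FIRST(S) = {ε, read, true}  (via C)
FOLLOW(S) includes $ since S is the start symbol.
FOLLOW(S): S appears on no right-hand side. Thus FOLLOW(S) = {$}.
FOLLOW(C): in S::=C, the suffix after C is empty, so FOLLOW(C) ⊇ FOLLOW(S) = {$}. Thus FOLLOW(C) = {$}.
For C ::= true read: FIRST(true read) = {true}, so it goes in M[C, t] for t ∈ {true}.
For C ::= ε: FIRST(ε) = {ε}, so it goes in M[C, t] for t ∈ {}; since ε ∈ FIRST, also for every t ∈ FOLLOW(C) = {$}.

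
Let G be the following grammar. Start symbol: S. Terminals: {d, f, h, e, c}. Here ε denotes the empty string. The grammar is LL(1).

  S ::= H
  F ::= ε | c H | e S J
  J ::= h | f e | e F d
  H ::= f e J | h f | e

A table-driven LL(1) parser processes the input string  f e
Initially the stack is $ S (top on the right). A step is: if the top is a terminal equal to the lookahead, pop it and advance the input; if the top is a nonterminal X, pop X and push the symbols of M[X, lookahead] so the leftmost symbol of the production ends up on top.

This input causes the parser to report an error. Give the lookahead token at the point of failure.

$

     Stack    Input  Action
  1  $ S      f e $  expand S ::= H
  2  $ H      f e $  expand H ::= f e J
  3  $ J e f  f e $  match f
  4  $ J e    e $    match e
  5  $ J      $      error: M[J, $] is empty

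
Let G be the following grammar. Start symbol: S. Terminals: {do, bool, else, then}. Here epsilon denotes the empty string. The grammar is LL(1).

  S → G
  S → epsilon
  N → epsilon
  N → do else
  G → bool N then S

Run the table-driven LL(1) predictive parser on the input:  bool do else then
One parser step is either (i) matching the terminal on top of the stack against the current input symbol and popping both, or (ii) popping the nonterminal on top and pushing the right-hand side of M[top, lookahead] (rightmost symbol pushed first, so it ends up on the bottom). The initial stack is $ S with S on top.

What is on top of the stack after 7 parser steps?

     Stack             Input                Action
  1  $ S               bool do else then $  expand S → G
  2  $ G               bool do else then $  expand G → bool N then S
  3  $ S then N bool   bool do else then $  match bool
  4  $ S then N        do else then $       expand N → do else
  5  $ S then else do  do else then $       match do
  6  $ S then else     else then $          match else
  7  $ S then          then $               match then
Stack after step 7: $ S (top = S).

S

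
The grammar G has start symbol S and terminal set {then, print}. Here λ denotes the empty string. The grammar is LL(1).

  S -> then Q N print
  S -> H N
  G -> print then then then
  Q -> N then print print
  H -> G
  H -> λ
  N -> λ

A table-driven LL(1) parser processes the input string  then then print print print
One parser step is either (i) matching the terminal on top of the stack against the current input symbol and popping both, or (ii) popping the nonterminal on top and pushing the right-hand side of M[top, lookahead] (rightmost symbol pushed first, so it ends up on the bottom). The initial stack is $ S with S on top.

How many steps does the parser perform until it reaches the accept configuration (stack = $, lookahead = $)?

9

     Stack                         Input                          Action
  1  $ S                           then then print print print $  expand S -> then Q N print
  2  $ print N Q then              then then print print print $  match then
  3  $ print N Q                   then print print print $       expand Q -> N then print print
  4  $ print N print print then N  then print print print $       expand N -> λ
  5  $ print N print print then    then print print print $       match then
  6  $ print N print print         print print print $            match print
  7  $ print N print               print print $                  match print
  8  $ print N                     print $                        expand N -> λ
  9  $ print                       print $                        match print
Accept reached after 9 steps.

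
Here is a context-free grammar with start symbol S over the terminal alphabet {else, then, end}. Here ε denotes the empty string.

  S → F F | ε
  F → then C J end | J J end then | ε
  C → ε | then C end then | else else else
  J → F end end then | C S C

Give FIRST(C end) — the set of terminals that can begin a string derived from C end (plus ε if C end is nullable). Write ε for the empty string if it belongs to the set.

FIRST(C): from C→ε we get {ε}; from C→then C end then we get {then}; from C→else else else we get {else}. So FIRST(C) = {ε, else, then}.
FIRST(S): from S→F F we get {ε, else, end, then}; from S→ε we get {ε}. So FIRST(S) = {ε, else, end, then}.
FIRST(F): from F→then C J end we get {then}; from F→J J end then we get {else, end, then}; from F→ε we get {ε}. So FIRST(F) = {ε, else, end, then}.
FIRST(J): from J→F end end then we get {else, end, then}; from J→C S C we get {ε, else, end, then}. So FIRST(J) = {ε, else, end, then}.
FIRST(C end): take FIRST of each symbol in turn, carrying on past any symbol whose FIRST contains ε; result {else, end, then}.

{else, end, then}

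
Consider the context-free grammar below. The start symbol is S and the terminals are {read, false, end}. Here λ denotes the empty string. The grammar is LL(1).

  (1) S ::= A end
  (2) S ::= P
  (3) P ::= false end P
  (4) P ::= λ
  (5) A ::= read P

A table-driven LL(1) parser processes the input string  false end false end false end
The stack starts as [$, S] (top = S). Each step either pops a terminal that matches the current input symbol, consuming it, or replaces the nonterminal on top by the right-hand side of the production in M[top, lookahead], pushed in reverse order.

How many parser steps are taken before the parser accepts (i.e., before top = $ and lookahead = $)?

11

step 1: stack=$ S  input=false end false end false end $  — expand S ::= P
step 2: stack=$ P  input=false end false end false end $  — expand P ::= false end P
step 3: stack=$ P end false  input=false end false end false end $  — match false
step 4: stack=$ P end  input=end false end false end $  — match end
step 5: stack=$ P  input=false end false end $  — expand P ::= false end P
step 6: stack=$ P end false  input=false end false end $  — match false
step 7: stack=$ P end  input=end false end $  — match end
step 8: stack=$ P  input=false end $  — expand P ::= false end P
step 9: stack=$ P end false  input=false end $  — match false
step 10: stack=$ P end  input=end $  — match end
step 11: stack=$ P  input=$  — expand P ::= λ
Accept reached after 11 steps.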